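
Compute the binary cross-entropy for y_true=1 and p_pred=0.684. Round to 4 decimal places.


For y=1: Loss = -log(p)
= -log(0.684)
= -(-0.3798)
= 0.3798

0.3798


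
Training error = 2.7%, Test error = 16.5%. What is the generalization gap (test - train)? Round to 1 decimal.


Generalization gap = test_error - train_error
= 16.5 - 2.7
= 13.8%
A large gap suggests overfitting.

13.8


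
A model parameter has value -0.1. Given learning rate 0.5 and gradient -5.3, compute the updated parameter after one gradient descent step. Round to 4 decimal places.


w_new = w_old - lr * gradient
= -0.1 - 0.5 * -5.3
= -0.1 - (-2.65)
= 2.5500

2.5500


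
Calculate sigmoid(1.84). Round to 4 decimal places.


sigmoid(z) = 1 / (1 + exp(-z))
exp(-(1.84)) = exp(-1.84) = 0.1588
1 + 0.1588 = 1.1588
1 / 1.1588 = 0.8629

0.8629


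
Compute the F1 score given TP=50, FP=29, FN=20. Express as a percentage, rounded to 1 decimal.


Precision = TP / (TP + FP) = 50 / 79 = 0.6329
Recall = TP / (TP + FN) = 50 / 70 = 0.7143
F1 = 2 * P * R / (P + R)
= 2 * 0.6329 * 0.7143 / (0.6329 + 0.7143)
= 0.9042 / 1.3472
= 0.6711
As percentage: 67.1%

67.1


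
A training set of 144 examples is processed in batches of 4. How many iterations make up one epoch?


Iterations per epoch = dataset_size / batch_size
= 144 / 4
= 36

36


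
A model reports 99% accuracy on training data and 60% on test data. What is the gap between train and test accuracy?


Gap = train_accuracy - test_accuracy
= 99 - 60
= 39%
This large gap strongly indicates overfitting.

39


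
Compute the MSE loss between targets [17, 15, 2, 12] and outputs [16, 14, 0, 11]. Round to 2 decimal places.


Differences: [1, 1, 2, 1]
Squared errors: [1, 1, 4, 1]
Sum of squared errors = 7
MSE = 7 / 4 = 1.75

1.75


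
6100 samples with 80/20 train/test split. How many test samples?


Train samples = 6100 * 80% = 4880
Test samples = 6100 - 4880
= 1220

1220


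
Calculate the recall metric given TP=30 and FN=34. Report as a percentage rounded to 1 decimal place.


Recall = TP / (TP + FN) * 100
= 30 / (30 + 34)
= 30 / 64
= 0.4688
= 46.9%

46.9


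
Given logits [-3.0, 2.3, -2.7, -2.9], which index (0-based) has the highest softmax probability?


Softmax is a monotonic transformation, so it preserves the argmax.
We need to find the index of the maximum logit.
Index 0: -3.0
Index 1: 2.3
Index 2: -2.7
Index 3: -2.9
Maximum logit = 2.3 at index 1

1


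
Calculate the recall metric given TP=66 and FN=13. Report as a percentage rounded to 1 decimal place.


Recall = TP / (TP + FN) * 100
= 66 / (66 + 13)
= 66 / 79
= 0.8354
= 83.5%

83.5


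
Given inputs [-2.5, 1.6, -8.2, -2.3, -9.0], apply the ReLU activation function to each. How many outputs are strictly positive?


ReLU(x) = max(0, x) for each element:
ReLU(-2.5) = 0
ReLU(1.6) = 1.6
ReLU(-8.2) = 0
ReLU(-2.3) = 0
ReLU(-9.0) = 0
Active neurons (>0): 1

1


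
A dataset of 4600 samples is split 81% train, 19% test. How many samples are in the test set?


Train samples = 4600 * 81% = 3726
Test samples = 4600 - 3726
= 874

874


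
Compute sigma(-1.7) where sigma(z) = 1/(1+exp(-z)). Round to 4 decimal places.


sigmoid(z) = 1 / (1 + exp(-z))
exp(-(-1.7)) = exp(1.7) = 5.4739
1 + 5.4739 = 6.4739
1 / 6.4739 = 0.1545

0.1545


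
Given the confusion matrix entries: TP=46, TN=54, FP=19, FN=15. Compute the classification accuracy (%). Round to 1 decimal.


Accuracy = (TP + TN) / (TP + TN + FP + FN) * 100
= (46 + 54) / (46 + 54 + 19 + 15)
= 100 / 134
= 0.7463
= 74.6%

74.6


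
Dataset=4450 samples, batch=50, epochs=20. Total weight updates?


Iterations per epoch = 4450 / 50 = 89
Total updates = iterations_per_epoch * epochs
= 89 * 20
= 1780

1780


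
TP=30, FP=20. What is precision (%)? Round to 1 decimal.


Precision = TP / (TP + FP) * 100
= 30 / (30 + 20)
= 30 / 50
= 0.6
= 60.0%

60.0


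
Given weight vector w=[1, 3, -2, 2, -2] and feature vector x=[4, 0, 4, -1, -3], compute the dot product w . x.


Element-wise products:
1 * 4 = 4
3 * 0 = 0
-2 * 4 = -8
2 * -1 = -2
-2 * -3 = 6
Sum = 4 + 0 + -8 + -2 + 6
= 0

0


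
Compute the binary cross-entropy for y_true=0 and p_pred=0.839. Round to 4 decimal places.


For y=0: Loss = -log(1-p)
= -log(1 - 0.839)
= -log(0.161)
= -(-1.8264)
= 1.8264

1.8264


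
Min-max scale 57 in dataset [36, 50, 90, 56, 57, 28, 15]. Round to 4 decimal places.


Min = 15, Max = 90
Range = 90 - 15 = 75
Scaled = (x - min) / (max - min)
= (57 - 15) / 75
= 42 / 75
= 0.5600

0.5600


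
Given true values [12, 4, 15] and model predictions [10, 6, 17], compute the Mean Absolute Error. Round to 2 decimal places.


Absolute errors: [2, 2, 2]
Sum of absolute errors = 6
MAE = 6 / 3 = 2.00

2.00


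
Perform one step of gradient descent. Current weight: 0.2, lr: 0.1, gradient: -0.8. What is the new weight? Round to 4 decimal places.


w_new = w_old - lr * gradient
= 0.2 - 0.1 * -0.8
= 0.2 - (-0.08)
= 0.2800

0.2800


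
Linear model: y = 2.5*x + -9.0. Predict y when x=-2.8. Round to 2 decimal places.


y = 2.5 * -2.8 + (-9.0)
= -7.0 + (-9.0)
= -16.00

-16.00


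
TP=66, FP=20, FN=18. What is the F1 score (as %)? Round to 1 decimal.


Precision = TP / (TP + FP) = 66 / 86 = 0.7674
Recall = TP / (TP + FN) = 66 / 84 = 0.7857
F1 = 2 * P * R / (P + R)
= 2 * 0.7674 * 0.7857 / (0.7674 + 0.7857)
= 1.206 / 1.5532
= 0.7765
As percentage: 77.6%

77.6


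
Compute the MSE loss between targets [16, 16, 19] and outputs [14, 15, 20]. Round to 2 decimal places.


Differences: [2, 1, -1]
Squared errors: [4, 1, 1]
Sum of squared errors = 6
MSE = 6 / 3 = 2.00

2.00


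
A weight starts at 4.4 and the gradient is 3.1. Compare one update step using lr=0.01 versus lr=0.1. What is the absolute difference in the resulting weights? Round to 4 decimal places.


With lr=0.01: w_new = 4.4 - 0.01 * 3.1 = 4.369
With lr=0.1: w_new = 4.4 - 0.1 * 3.1 = 4.09
Absolute difference = |4.369 - 4.09|
= 0.2790

0.2790


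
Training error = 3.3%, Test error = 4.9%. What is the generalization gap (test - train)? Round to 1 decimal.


Generalization gap = test_error - train_error
= 4.9 - 3.3
= 1.6%
A small gap suggests good generalization.

1.6


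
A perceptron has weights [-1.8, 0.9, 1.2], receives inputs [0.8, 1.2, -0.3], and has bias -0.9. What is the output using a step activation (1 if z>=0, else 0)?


z = w . x + b
= -1.8*0.8 + 0.9*1.2 + 1.2*-0.3 + -0.9
= -1.44 + 1.08 + -0.36 + -0.9
= -0.72 + -0.9
= -1.62
Since z = -1.62 < 0, output = 0

0


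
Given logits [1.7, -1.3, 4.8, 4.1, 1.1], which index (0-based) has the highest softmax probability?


Softmax is a monotonic transformation, so it preserves the argmax.
We need to find the index of the maximum logit.
Index 0: 1.7
Index 1: -1.3
Index 2: 4.8
Index 3: 4.1
Index 4: 1.1
Maximum logit = 4.8 at index 2

2


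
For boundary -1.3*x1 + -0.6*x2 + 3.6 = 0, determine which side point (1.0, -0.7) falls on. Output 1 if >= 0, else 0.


Compute -1.3 * 1.0 + -0.6 * -0.7 + 3.6
= -1.3 + 0.42 + 3.6
= 2.72
Since 2.72 >= 0, the point is on the positive side.

1


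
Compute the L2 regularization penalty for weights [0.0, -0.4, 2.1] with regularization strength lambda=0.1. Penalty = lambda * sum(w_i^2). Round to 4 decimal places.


Squaring each weight:
0.0^2 = 0.0
(-0.4)^2 = 0.16
2.1^2 = 4.41
Sum of squares = 4.57
Penalty = 0.1 * 4.57 = 0.4570

0.4570


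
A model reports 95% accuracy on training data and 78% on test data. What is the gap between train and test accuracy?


Gap = train_accuracy - test_accuracy
= 95 - 78
= 17%
This gap suggests the model is overfitting.

17


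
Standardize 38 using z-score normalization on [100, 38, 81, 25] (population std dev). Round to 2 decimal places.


Mean = (100 + 38 + 81 + 25) / 4 = 61.0
Variance = sum((x_i - mean)^2) / n = 936.5
Std = sqrt(936.5) = 30.6023
Z = (x - mean) / std
= (38 - 61.0) / 30.6023
= -23.0 / 30.6023
= -0.75

-0.75


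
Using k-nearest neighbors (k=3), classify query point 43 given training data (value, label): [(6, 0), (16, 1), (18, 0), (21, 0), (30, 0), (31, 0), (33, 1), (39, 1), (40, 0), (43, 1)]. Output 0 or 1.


Distances from query 43:
Point 43 (class 1): distance = 0
Point 40 (class 0): distance = 3
Point 39 (class 1): distance = 4
K=3 nearest neighbors: classes = [1, 0, 1]
Votes for class 1: 2 / 3
Majority vote => class 1

1


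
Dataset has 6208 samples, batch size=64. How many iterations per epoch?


Iterations per epoch = dataset_size / batch_size
= 6208 / 64
= 97

97


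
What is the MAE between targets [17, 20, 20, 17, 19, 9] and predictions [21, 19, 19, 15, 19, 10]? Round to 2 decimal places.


Absolute errors: [4, 1, 1, 2, 0, 1]
Sum of absolute errors = 9
MAE = 9 / 6 = 1.50

1.50


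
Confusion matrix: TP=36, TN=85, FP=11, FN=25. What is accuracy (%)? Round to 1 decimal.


Accuracy = (TP + TN) / (TP + TN + FP + FN) * 100
= (36 + 85) / (36 + 85 + 11 + 25)
= 121 / 157
= 0.7707
= 77.1%

77.1


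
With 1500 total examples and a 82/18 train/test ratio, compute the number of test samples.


Train samples = 1500 * 82% = 1230
Test samples = 1500 - 1230
= 270

270


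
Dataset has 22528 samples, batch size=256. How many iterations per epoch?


Iterations per epoch = dataset_size / batch_size
= 22528 / 256
= 88

88


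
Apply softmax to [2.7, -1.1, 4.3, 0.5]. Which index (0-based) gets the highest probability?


Softmax is a monotonic transformation, so it preserves the argmax.
We need to find the index of the maximum logit.
Index 0: 2.7
Index 1: -1.1
Index 2: 4.3
Index 3: 0.5
Maximum logit = 4.3 at index 2

2


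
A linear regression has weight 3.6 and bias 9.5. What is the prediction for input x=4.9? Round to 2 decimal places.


y = 3.6 * 4.9 + (9.5)
= 17.64 + (9.5)
= 27.14

27.14


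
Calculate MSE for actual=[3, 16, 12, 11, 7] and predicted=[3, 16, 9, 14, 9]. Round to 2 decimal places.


Differences: [0, 0, 3, -3, -2]
Squared errors: [0, 0, 9, 9, 4]
Sum of squared errors = 22
MSE = 22 / 5 = 4.40

4.40


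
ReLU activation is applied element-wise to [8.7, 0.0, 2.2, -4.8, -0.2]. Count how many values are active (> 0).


ReLU(x) = max(0, x) for each element:
ReLU(8.7) = 8.7
ReLU(0.0) = 0
ReLU(2.2) = 2.2
ReLU(-4.8) = 0
ReLU(-0.2) = 0
Active neurons (>0): 2

2


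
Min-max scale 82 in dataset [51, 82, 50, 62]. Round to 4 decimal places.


Min = 50, Max = 82
Range = 82 - 50 = 32
Scaled = (x - min) / (max - min)
= (82 - 50) / 32
= 32 / 32
= 1.0000

1.0000


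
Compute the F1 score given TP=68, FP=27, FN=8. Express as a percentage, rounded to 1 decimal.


Precision = TP / (TP + FP) = 68 / 95 = 0.7158
Recall = TP / (TP + FN) = 68 / 76 = 0.8947
F1 = 2 * P * R / (P + R)
= 2 * 0.7158 * 0.8947 / (0.7158 + 0.8947)
= 1.2809 / 1.6105
= 0.7953
As percentage: 79.5%

79.5


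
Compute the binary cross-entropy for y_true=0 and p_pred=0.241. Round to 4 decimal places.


For y=0: Loss = -log(1-p)
= -log(1 - 0.241)
= -log(0.759)
= -(-0.2758)
= 0.2758

0.2758


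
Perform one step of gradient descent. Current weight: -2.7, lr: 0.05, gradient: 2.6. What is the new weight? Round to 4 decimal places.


w_new = w_old - lr * gradient
= -2.7 - 0.05 * 2.6
= -2.7 - (0.13)
= -2.8300

-2.8300


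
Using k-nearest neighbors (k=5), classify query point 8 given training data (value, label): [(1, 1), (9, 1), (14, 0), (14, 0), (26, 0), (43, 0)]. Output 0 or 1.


Distances from query 8:
Point 9 (class 1): distance = 1
Point 14 (class 0): distance = 6
Point 14 (class 0): distance = 6
Point 1 (class 1): distance = 7
Point 26 (class 0): distance = 18
K=5 nearest neighbors: classes = [1, 0, 0, 1, 0]
Votes for class 1: 2 / 5
Majority vote => class 0

0


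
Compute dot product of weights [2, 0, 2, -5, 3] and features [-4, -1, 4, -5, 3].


Element-wise products:
2 * -4 = -8
0 * -1 = 0
2 * 4 = 8
-5 * -5 = 25
3 * 3 = 9
Sum = -8 + 0 + 8 + 25 + 9
= 34

34


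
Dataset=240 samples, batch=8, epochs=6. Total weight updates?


Iterations per epoch = 240 / 8 = 30
Total updates = iterations_per_epoch * epochs
= 30 * 6
= 180

180


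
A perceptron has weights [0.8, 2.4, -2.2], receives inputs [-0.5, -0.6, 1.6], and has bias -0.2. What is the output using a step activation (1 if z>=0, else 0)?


z = w . x + b
= 0.8*-0.5 + 2.4*-0.6 + -2.2*1.6 + -0.2
= -0.4 + -1.44 + -3.52 + -0.2
= -5.36 + -0.2
= -5.56
Since z = -5.56 < 0, output = 0

0


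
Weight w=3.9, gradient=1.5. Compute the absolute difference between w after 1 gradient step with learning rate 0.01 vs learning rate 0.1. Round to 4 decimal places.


With lr=0.01: w_new = 3.9 - 0.01 * 1.5 = 3.885
With lr=0.1: w_new = 3.9 - 0.1 * 1.5 = 3.75
Absolute difference = |3.885 - 3.75|
= 0.1350

0.1350


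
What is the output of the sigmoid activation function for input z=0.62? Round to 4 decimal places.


sigmoid(z) = 1 / (1 + exp(-z))
exp(-(0.62)) = exp(-0.62) = 0.5379
1 + 0.5379 = 1.5379
1 / 1.5379 = 0.6502

0.6502


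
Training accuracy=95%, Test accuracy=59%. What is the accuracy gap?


Gap = train_accuracy - test_accuracy
= 95 - 59
= 36%
This large gap strongly indicates overfitting.

36


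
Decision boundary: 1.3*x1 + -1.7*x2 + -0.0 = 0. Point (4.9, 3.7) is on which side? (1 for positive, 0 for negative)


Compute 1.3 * 4.9 + -1.7 * 3.7 + -0.0
= 6.37 + -6.29 + -0.0
= 0.08
Since 0.08 >= 0, the point is on the positive side.

1


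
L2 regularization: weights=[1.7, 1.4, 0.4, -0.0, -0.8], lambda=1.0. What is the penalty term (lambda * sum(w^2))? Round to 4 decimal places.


Squaring each weight:
1.7^2 = 2.89
1.4^2 = 1.96
0.4^2 = 0.16
(-0.0)^2 = 0.0
(-0.8)^2 = 0.64
Sum of squares = 5.65
Penalty = 1.0 * 5.65 = 5.6500

5.6500


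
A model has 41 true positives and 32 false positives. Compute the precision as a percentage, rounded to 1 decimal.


Precision = TP / (TP + FP) * 100
= 41 / (41 + 32)
= 41 / 73
= 0.5616
= 56.2%

56.2


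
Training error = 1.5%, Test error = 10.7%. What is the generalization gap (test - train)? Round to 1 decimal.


Generalization gap = test_error - train_error
= 10.7 - 1.5
= 9.2%
A moderate gap.

9.2


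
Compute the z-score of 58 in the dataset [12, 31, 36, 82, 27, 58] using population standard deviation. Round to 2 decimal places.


Mean = (12 + 31 + 36 + 82 + 27 + 58) / 6 = 41.0
Variance = sum((x_i - mean)^2) / n = 522.0
Std = sqrt(522.0) = 22.8473
Z = (x - mean) / std
= (58 - 41.0) / 22.8473
= 17.0 / 22.8473
= 0.74

0.74


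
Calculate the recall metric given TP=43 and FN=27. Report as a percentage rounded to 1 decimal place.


Recall = TP / (TP + FN) * 100
= 43 / (43 + 27)
= 43 / 70
= 0.6143
= 61.4%

61.4


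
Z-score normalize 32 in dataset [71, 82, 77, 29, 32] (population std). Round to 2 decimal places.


Mean = (71 + 82 + 77 + 29 + 32) / 5 = 58.2
Variance = sum((x_i - mean)^2) / n = 524.56
Std = sqrt(524.56) = 22.9033
Z = (x - mean) / std
= (32 - 58.2) / 22.9033
= -26.2 / 22.9033
= -1.14

-1.14


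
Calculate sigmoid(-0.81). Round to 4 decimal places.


sigmoid(z) = 1 / (1 + exp(-z))
exp(-(-0.81)) = exp(0.81) = 2.2479
1 + 2.2479 = 3.2479
1 / 3.2479 = 0.3079

0.3079


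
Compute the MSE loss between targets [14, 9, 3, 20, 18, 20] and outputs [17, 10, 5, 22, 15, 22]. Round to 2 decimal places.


Differences: [-3, -1, -2, -2, 3, -2]
Squared errors: [9, 1, 4, 4, 9, 4]
Sum of squared errors = 31
MSE = 31 / 6 = 5.17

5.17


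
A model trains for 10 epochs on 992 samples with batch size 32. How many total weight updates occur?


Iterations per epoch = 992 / 32 = 31
Total updates = iterations_per_epoch * epochs
= 31 * 10
= 310

310


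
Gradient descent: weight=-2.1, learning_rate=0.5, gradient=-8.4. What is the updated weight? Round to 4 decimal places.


w_new = w_old - lr * gradient
= -2.1 - 0.5 * -8.4
= -2.1 - (-4.2)
= 2.1000

2.1000


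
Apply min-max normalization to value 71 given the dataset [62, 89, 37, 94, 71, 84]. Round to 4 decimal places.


Min = 37, Max = 94
Range = 94 - 37 = 57
Scaled = (x - min) / (max - min)
= (71 - 37) / 57
= 34 / 57
= 0.5965

0.5965


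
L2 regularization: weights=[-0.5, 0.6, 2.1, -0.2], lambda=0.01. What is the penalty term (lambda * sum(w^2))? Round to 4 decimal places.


Squaring each weight:
(-0.5)^2 = 0.25
0.6^2 = 0.36
2.1^2 = 4.41
(-0.2)^2 = 0.04
Sum of squares = 5.06
Penalty = 0.01 * 5.06 = 0.0506

0.0506


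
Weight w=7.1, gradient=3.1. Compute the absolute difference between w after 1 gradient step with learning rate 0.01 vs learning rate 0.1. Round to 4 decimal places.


With lr=0.01: w_new = 7.1 - 0.01 * 3.1 = 7.069
With lr=0.1: w_new = 7.1 - 0.1 * 3.1 = 6.79
Absolute difference = |7.069 - 6.79|
= 0.2790

0.2790


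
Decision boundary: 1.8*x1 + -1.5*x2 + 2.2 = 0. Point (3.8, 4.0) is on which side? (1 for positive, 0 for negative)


Compute 1.8 * 3.8 + -1.5 * 4.0 + 2.2
= 6.84 + -6.0 + 2.2
= 3.04
Since 3.04 >= 0, the point is on the positive side.

1


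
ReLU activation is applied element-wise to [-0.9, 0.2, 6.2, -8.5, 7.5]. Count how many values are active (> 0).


ReLU(x) = max(0, x) for each element:
ReLU(-0.9) = 0
ReLU(0.2) = 0.2
ReLU(6.2) = 6.2
ReLU(-8.5) = 0
ReLU(7.5) = 7.5
Active neurons (>0): 3

3


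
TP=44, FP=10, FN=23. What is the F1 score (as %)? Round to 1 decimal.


Precision = TP / (TP + FP) = 44 / 54 = 0.8148
Recall = TP / (TP + FN) = 44 / 67 = 0.6567
F1 = 2 * P * R / (P + R)
= 2 * 0.8148 * 0.6567 / (0.8148 + 0.6567)
= 1.0702 / 1.4715
= 0.7273
As percentage: 72.7%

72.7


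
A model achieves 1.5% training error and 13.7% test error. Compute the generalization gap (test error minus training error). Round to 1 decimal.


Generalization gap = test_error - train_error
= 13.7 - 1.5
= 12.2%
A large gap suggests overfitting.

12.2


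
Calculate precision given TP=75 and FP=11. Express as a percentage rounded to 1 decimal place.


Precision = TP / (TP + FP) * 100
= 75 / (75 + 11)
= 75 / 86
= 0.8721
= 87.2%

87.2


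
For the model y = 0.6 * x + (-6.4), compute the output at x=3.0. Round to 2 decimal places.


y = 0.6 * 3.0 + (-6.4)
= 1.8 + (-6.4)
= -4.60

-4.60


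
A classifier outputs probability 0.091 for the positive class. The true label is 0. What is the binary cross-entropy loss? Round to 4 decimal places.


For y=0: Loss = -log(1-p)
= -log(1 - 0.091)
= -log(0.909)
= -(-0.0954)
= 0.0954

0.0954


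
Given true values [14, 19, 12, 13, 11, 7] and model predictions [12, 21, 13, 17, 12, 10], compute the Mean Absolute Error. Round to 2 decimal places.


Absolute errors: [2, 2, 1, 4, 1, 3]
Sum of absolute errors = 13
MAE = 13 / 6 = 2.17

2.17


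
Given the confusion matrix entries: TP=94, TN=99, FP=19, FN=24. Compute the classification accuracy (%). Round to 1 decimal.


Accuracy = (TP + TN) / (TP + TN + FP + FN) * 100
= (94 + 99) / (94 + 99 + 19 + 24)
= 193 / 236
= 0.8178
= 81.8%

81.8


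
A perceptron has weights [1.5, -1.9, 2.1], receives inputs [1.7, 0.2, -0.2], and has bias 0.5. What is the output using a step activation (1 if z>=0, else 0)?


z = w . x + b
= 1.5*1.7 + -1.9*0.2 + 2.1*-0.2 + 0.5
= 2.55 + -0.38 + -0.42 + 0.5
= 1.75 + 0.5
= 2.25
Since z = 2.25 >= 0, output = 1

1


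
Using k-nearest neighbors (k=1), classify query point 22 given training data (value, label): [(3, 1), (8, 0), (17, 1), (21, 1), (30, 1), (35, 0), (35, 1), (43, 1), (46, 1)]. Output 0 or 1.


Distances from query 22:
Point 21 (class 1): distance = 1
K=1 nearest neighbors: classes = [1]
Votes for class 1: 1 / 1
Majority vote => class 1

1


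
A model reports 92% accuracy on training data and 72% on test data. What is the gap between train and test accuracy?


Gap = train_accuracy - test_accuracy
= 92 - 72
= 20%
This gap suggests the model is overfitting.

20


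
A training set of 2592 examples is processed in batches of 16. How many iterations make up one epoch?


Iterations per epoch = dataset_size / batch_size
= 2592 / 16
= 162

162


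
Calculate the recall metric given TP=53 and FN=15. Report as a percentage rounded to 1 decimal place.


Recall = TP / (TP + FN) * 100
= 53 / (53 + 15)
= 53 / 68
= 0.7794
= 77.9%

77.9


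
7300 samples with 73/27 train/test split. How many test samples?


Train samples = 7300 * 73% = 5329
Test samples = 7300 - 5329
= 1971

1971


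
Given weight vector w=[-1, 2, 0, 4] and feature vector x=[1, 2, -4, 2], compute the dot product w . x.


Element-wise products:
-1 * 1 = -1
2 * 2 = 4
0 * -4 = 0
4 * 2 = 8
Sum = -1 + 4 + 0 + 8
= 11

11


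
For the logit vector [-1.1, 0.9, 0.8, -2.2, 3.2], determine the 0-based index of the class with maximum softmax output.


Softmax is a monotonic transformation, so it preserves the argmax.
We need to find the index of the maximum logit.
Index 0: -1.1
Index 1: 0.9
Index 2: 0.8
Index 3: -2.2
Index 4: 3.2
Maximum logit = 3.2 at index 4

4


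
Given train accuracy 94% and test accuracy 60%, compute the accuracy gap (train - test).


Gap = train_accuracy - test_accuracy
= 94 - 60
= 34%
This large gap strongly indicates overfitting.

34


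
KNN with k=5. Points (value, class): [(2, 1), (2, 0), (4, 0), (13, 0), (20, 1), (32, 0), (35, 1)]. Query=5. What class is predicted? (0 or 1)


Distances from query 5:
Point 4 (class 0): distance = 1
Point 2 (class 0): distance = 3
Point 2 (class 1): distance = 3
Point 13 (class 0): distance = 8
Point 20 (class 1): distance = 15
K=5 nearest neighbors: classes = [0, 0, 1, 0, 1]
Votes for class 1: 2 / 5
Majority vote => class 0

0


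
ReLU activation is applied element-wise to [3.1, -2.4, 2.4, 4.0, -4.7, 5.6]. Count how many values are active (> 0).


ReLU(x) = max(0, x) for each element:
ReLU(3.1) = 3.1
ReLU(-2.4) = 0
ReLU(2.4) = 2.4
ReLU(4.0) = 4.0
ReLU(-4.7) = 0
ReLU(5.6) = 5.6
Active neurons (>0): 4

4


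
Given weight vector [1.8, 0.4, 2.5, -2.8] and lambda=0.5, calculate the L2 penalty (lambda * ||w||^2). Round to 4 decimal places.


Squaring each weight:
1.8^2 = 3.24
0.4^2 = 0.16
2.5^2 = 6.25
(-2.8)^2 = 7.84
Sum of squares = 17.49
Penalty = 0.5 * 17.49 = 8.7450

8.7450


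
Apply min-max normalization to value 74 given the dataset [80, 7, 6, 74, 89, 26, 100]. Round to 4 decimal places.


Min = 6, Max = 100
Range = 100 - 6 = 94
Scaled = (x - min) / (max - min)
= (74 - 6) / 94
= 68 / 94
= 0.7234

0.7234


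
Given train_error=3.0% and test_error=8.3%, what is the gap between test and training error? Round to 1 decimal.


Generalization gap = test_error - train_error
= 8.3 - 3.0
= 5.3%
A moderate gap.

5.3


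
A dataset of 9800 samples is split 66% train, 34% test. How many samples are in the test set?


Train samples = 9800 * 66% = 6468
Test samples = 9800 - 6468
= 3332

3332


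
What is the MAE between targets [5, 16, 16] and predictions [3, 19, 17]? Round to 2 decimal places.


Absolute errors: [2, 3, 1]
Sum of absolute errors = 6
MAE = 6 / 3 = 2.00

2.00


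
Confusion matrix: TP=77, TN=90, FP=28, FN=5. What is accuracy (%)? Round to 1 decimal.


Accuracy = (TP + TN) / (TP + TN + FP + FN) * 100
= (77 + 90) / (77 + 90 + 28 + 5)
= 167 / 200
= 0.835
= 83.5%

83.5


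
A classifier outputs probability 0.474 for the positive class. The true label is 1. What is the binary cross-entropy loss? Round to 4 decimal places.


For y=1: Loss = -log(p)
= -log(0.474)
= -(-0.7465)
= 0.7465

0.7465


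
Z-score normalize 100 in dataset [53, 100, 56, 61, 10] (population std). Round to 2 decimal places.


Mean = (53 + 100 + 56 + 61 + 10) / 5 = 56.0
Variance = sum((x_i - mean)^2) / n = 817.2
Std = sqrt(817.2) = 28.5867
Z = (x - mean) / std
= (100 - 56.0) / 28.5867
= 44.0 / 28.5867
= 1.54

1.54


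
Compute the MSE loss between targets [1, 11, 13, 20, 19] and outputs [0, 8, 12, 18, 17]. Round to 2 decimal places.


Differences: [1, 3, 1, 2, 2]
Squared errors: [1, 9, 1, 4, 4]
Sum of squared errors = 19
MSE = 19 / 5 = 3.80

3.80


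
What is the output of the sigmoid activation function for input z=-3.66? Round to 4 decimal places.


sigmoid(z) = 1 / (1 + exp(-z))
exp(-(-3.66)) = exp(3.66) = 38.8613
1 + 38.8613 = 39.8613
1 / 39.8613 = 0.0251

0.0251


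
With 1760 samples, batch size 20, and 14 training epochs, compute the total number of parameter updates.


Iterations per epoch = 1760 / 20 = 88
Total updates = iterations_per_epoch * epochs
= 88 * 14
= 1232

1232


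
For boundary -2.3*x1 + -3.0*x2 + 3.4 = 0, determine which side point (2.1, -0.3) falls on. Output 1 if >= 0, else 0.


Compute -2.3 * 2.1 + -3.0 * -0.3 + 3.4
= -4.83 + 0.9 + 3.4
= -0.53
Since -0.53 < 0, the point is on the negative side.

0


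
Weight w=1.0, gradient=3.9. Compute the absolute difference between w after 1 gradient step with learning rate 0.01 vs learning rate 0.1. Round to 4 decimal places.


With lr=0.01: w_new = 1.0 - 0.01 * 3.9 = 0.961
With lr=0.1: w_new = 1.0 - 0.1 * 3.9 = 0.61
Absolute difference = |0.961 - 0.61|
= 0.3510

0.3510


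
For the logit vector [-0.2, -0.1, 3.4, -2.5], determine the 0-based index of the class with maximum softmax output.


Softmax is a monotonic transformation, so it preserves the argmax.
We need to find the index of the maximum logit.
Index 0: -0.2
Index 1: -0.1
Index 2: 3.4
Index 3: -2.5
Maximum logit = 3.4 at index 2

2


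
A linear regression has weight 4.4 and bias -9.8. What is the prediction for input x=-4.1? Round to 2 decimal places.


y = 4.4 * -4.1 + (-9.8)
= -18.04 + (-9.8)
= -27.84

-27.84


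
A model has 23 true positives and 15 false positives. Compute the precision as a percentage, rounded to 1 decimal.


Precision = TP / (TP + FP) * 100
= 23 / (23 + 15)
= 23 / 38
= 0.6053
= 60.5%

60.5


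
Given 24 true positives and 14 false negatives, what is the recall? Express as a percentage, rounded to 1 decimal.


Recall = TP / (TP + FN) * 100
= 24 / (24 + 14)
= 24 / 38
= 0.6316
= 63.2%

63.2


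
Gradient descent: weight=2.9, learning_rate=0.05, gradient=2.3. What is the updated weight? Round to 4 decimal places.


w_new = w_old - lr * gradient
= 2.9 - 0.05 * 2.3
= 2.9 - (0.115)
= 2.7850

2.7850


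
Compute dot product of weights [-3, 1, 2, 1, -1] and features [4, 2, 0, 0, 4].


Element-wise products:
-3 * 4 = -12
1 * 2 = 2
2 * 0 = 0
1 * 0 = 0
-1 * 4 = -4
Sum = -12 + 2 + 0 + 0 + -4
= -14

-14


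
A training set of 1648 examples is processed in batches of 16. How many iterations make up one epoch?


Iterations per epoch = dataset_size / batch_size
= 1648 / 16
= 103

103


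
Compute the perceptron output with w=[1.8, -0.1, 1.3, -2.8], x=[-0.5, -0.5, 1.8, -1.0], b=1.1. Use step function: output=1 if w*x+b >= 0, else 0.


z = w . x + b
= 1.8*-0.5 + -0.1*-0.5 + 1.3*1.8 + -2.8*-1.0 + 1.1
= -0.9 + 0.05 + 2.34 + 2.8 + 1.1
= 4.29 + 1.1
= 5.39
Since z = 5.39 >= 0, output = 1

1


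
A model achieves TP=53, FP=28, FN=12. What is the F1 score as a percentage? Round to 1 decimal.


Precision = TP / (TP + FP) = 53 / 81 = 0.6543
Recall = TP / (TP + FN) = 53 / 65 = 0.8154
F1 = 2 * P * R / (P + R)
= 2 * 0.6543 * 0.8154 / (0.6543 + 0.8154)
= 1.067 / 1.4697
= 0.726
As percentage: 72.6%

72.6


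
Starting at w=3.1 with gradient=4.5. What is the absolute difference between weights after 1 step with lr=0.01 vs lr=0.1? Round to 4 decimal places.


With lr=0.01: w_new = 3.1 - 0.01 * 4.5 = 3.055
With lr=0.1: w_new = 3.1 - 0.1 * 4.5 = 2.65
Absolute difference = |3.055 - 2.65|
= 0.4050

0.4050


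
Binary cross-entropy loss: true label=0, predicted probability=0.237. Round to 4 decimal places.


For y=0: Loss = -log(1-p)
= -log(1 - 0.237)
= -log(0.763)
= -(-0.2705)
= 0.2705

0.2705


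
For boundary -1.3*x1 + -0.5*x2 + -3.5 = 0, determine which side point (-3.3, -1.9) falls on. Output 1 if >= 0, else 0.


Compute -1.3 * -3.3 + -0.5 * -1.9 + -3.5
= 4.29 + 0.95 + -3.5
= 1.74
Since 1.74 >= 0, the point is on the positive side.

1


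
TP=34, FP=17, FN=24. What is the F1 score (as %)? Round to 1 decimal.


Precision = TP / (TP + FP) = 34 / 51 = 0.6667
Recall = TP / (TP + FN) = 34 / 58 = 0.5862
F1 = 2 * P * R / (P + R)
= 2 * 0.6667 * 0.5862 / (0.6667 + 0.5862)
= 0.7816 / 1.2529
= 0.6239
As percentage: 62.4%

62.4


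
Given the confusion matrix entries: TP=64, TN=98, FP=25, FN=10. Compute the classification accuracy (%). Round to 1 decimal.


Accuracy = (TP + TN) / (TP + TN + FP + FN) * 100
= (64 + 98) / (64 + 98 + 25 + 10)
= 162 / 197
= 0.8223
= 82.2%

82.2


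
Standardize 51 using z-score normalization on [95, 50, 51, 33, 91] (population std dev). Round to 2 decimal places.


Mean = (95 + 50 + 51 + 33 + 91) / 5 = 64.0
Variance = sum((x_i - mean)^2) / n = 603.2
Std = sqrt(603.2) = 24.5601
Z = (x - mean) / std
= (51 - 64.0) / 24.5601
= -13.0 / 24.5601
= -0.53

-0.53


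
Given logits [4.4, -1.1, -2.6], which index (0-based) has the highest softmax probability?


Softmax is a monotonic transformation, so it preserves the argmax.
We need to find the index of the maximum logit.
Index 0: 4.4
Index 1: -1.1
Index 2: -2.6
Maximum logit = 4.4 at index 0

0


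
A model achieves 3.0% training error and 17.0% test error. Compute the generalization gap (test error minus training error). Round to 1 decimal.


Generalization gap = test_error - train_error
= 17.0 - 3.0
= 14.0%
A large gap suggests overfitting.

14.0


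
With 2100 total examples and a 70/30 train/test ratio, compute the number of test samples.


Train samples = 2100 * 70% = 1470
Test samples = 2100 - 1470
= 630

630


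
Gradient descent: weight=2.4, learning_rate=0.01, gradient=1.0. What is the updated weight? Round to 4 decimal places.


w_new = w_old - lr * gradient
= 2.4 - 0.01 * 1.0
= 2.4 - (0.01)
= 2.3900

2.3900


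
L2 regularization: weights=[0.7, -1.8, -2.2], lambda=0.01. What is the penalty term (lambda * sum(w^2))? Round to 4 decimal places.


Squaring each weight:
0.7^2 = 0.49
(-1.8)^2 = 3.24
(-2.2)^2 = 4.84
Sum of squares = 8.57
Penalty = 0.01 * 8.57 = 0.0857

0.0857


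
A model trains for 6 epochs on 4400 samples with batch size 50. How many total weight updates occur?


Iterations per epoch = 4400 / 50 = 88
Total updates = iterations_per_epoch * epochs
= 88 * 6
= 528

528


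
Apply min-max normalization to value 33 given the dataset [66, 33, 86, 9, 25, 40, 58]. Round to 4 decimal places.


Min = 9, Max = 86
Range = 86 - 9 = 77
Scaled = (x - min) / (max - min)
= (33 - 9) / 77
= 24 / 77
= 0.3117

0.3117


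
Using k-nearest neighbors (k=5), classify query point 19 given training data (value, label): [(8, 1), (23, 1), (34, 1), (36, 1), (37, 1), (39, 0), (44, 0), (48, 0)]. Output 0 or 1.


Distances from query 19:
Point 23 (class 1): distance = 4
Point 8 (class 1): distance = 11
Point 34 (class 1): distance = 15
Point 36 (class 1): distance = 17
Point 37 (class 1): distance = 18
K=5 nearest neighbors: classes = [1, 1, 1, 1, 1]
Votes for class 1: 5 / 5
Majority vote => class 1

1


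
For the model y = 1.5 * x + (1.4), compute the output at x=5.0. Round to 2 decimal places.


y = 1.5 * 5.0 + (1.4)
= 7.5 + (1.4)
= 8.90

8.90


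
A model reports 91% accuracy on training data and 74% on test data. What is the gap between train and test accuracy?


Gap = train_accuracy - test_accuracy
= 91 - 74
= 17%
This gap suggests the model is overfitting.

17


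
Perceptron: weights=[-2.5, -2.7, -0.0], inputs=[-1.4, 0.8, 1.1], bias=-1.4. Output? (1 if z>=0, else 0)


z = w . x + b
= -2.5*-1.4 + -2.7*0.8 + -0.0*1.1 + -1.4
= 3.5 + -2.16 + -0.0 + -1.4
= 1.34 + -1.4
= -0.06
Since z = -0.06 < 0, output = 0

0


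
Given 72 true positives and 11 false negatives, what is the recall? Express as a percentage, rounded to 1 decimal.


Recall = TP / (TP + FN) * 100
= 72 / (72 + 11)
= 72 / 83
= 0.8675
= 86.7%

86.7


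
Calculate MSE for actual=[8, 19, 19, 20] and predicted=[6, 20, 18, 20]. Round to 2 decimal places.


Differences: [2, -1, 1, 0]
Squared errors: [4, 1, 1, 0]
Sum of squared errors = 6
MSE = 6 / 4 = 1.50

1.50


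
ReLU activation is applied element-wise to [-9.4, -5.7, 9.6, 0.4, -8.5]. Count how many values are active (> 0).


ReLU(x) = max(0, x) for each element:
ReLU(-9.4) = 0
ReLU(-5.7) = 0
ReLU(9.6) = 9.6
ReLU(0.4) = 0.4
ReLU(-8.5) = 0
Active neurons (>0): 2

2


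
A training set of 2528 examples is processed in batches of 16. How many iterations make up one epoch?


Iterations per epoch = dataset_size / batch_size
= 2528 / 16
= 158

158


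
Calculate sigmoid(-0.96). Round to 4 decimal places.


sigmoid(z) = 1 / (1 + exp(-z))
exp(-(-0.96)) = exp(0.96) = 2.6117
1 + 2.6117 = 3.6117
1 / 3.6117 = 0.2769

0.2769


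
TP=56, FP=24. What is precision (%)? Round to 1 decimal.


Precision = TP / (TP + FP) * 100
= 56 / (56 + 24)
= 56 / 80
= 0.7
= 70.0%

70.0


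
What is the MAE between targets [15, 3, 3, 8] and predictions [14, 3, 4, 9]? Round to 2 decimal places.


Absolute errors: [1, 0, 1, 1]
Sum of absolute errors = 3
MAE = 3 / 4 = 0.75

0.75


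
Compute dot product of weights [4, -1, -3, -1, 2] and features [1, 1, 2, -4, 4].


Element-wise products:
4 * 1 = 4
-1 * 1 = -1
-3 * 2 = -6
-1 * -4 = 4
2 * 4 = 8
Sum = 4 + -1 + -6 + 4 + 8
= 9

9


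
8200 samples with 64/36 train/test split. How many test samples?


Train samples = 8200 * 64% = 5248
Test samples = 8200 - 5248
= 2952

2952


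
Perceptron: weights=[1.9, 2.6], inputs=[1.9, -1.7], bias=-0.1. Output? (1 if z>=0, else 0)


z = w . x + b
= 1.9*1.9 + 2.6*-1.7 + -0.1
= 3.61 + -4.42 + -0.1
= -0.81 + -0.1
= -0.91
Since z = -0.91 < 0, output = 0

0


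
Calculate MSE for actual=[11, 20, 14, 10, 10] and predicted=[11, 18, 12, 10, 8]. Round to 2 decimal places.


Differences: [0, 2, 2, 0, 2]
Squared errors: [0, 4, 4, 0, 4]
Sum of squared errors = 12
MSE = 12 / 5 = 2.40

2.40


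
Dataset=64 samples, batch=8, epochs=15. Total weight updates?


Iterations per epoch = 64 / 8 = 8
Total updates = iterations_per_epoch * epochs
= 8 * 15
= 120

120


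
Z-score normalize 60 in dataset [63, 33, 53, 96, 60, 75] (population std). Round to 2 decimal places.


Mean = (63 + 33 + 53 + 96 + 60 + 75) / 6 = 63.3333
Variance = sum((x_i - mean)^2) / n = 373.5556
Std = sqrt(373.5556) = 19.3276
Z = (x - mean) / std
= (60 - 63.3333) / 19.3276
= -3.3333 / 19.3276
= -0.17

-0.17


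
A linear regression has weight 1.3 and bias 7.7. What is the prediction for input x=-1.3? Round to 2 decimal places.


y = 1.3 * -1.3 + (7.7)
= -1.69 + (7.7)
= 6.01

6.01


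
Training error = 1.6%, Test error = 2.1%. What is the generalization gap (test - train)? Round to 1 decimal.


Generalization gap = test_error - train_error
= 2.1 - 1.6
= 0.5%
A small gap suggests good generalization.

0.5


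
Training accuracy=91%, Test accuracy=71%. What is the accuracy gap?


Gap = train_accuracy - test_accuracy
= 91 - 71
= 20%
This gap suggests the model is overfitting.

20


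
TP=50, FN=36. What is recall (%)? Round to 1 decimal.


Recall = TP / (TP + FN) * 100
= 50 / (50 + 36)
= 50 / 86
= 0.5814
= 58.1%

58.1


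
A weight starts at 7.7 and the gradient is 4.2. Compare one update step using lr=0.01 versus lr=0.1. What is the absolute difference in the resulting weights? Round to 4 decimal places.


With lr=0.01: w_new = 7.7 - 0.01 * 4.2 = 7.658
With lr=0.1: w_new = 7.7 - 0.1 * 4.2 = 7.28
Absolute difference = |7.658 - 7.28|
= 0.3780

0.3780


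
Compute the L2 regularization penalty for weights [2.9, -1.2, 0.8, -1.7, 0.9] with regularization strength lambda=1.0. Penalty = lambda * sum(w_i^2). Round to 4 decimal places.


Squaring each weight:
2.9^2 = 8.41
(-1.2)^2 = 1.44
0.8^2 = 0.64
(-1.7)^2 = 2.89
0.9^2 = 0.81
Sum of squares = 14.19
Penalty = 1.0 * 14.19 = 14.1900

14.1900


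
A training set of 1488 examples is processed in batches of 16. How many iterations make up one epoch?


Iterations per epoch = dataset_size / batch_size
= 1488 / 16
= 93

93


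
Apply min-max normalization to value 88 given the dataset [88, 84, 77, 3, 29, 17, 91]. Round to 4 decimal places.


Min = 3, Max = 91
Range = 91 - 3 = 88
Scaled = (x - min) / (max - min)
= (88 - 3) / 88
= 85 / 88
= 0.9659

0.9659


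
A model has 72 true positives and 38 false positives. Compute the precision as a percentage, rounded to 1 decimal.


Precision = TP / (TP + FP) * 100
= 72 / (72 + 38)
= 72 / 110
= 0.6545
= 65.5%

65.5


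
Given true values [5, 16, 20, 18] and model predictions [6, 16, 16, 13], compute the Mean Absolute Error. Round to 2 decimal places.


Absolute errors: [1, 0, 4, 5]
Sum of absolute errors = 10
MAE = 10 / 4 = 2.50

2.50


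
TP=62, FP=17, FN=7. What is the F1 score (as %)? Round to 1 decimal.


Precision = TP / (TP + FP) = 62 / 79 = 0.7848
Recall = TP / (TP + FN) = 62 / 69 = 0.8986
F1 = 2 * P * R / (P + R)
= 2 * 0.7848 * 0.8986 / (0.7848 + 0.8986)
= 1.4104 / 1.6834
= 0.8378
As percentage: 83.8%

83.8


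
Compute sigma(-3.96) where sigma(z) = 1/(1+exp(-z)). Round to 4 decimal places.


sigmoid(z) = 1 / (1 + exp(-z))
exp(-(-3.96)) = exp(3.96) = 52.4573
1 + 52.4573 = 53.4573
1 / 53.4573 = 0.0187

0.0187


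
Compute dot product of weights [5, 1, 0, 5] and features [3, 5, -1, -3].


Element-wise products:
5 * 3 = 15
1 * 5 = 5
0 * -1 = 0
5 * -3 = -15
Sum = 15 + 5 + 0 + -15
= 5

5


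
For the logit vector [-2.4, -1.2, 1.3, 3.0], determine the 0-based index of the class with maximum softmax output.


Softmax is a monotonic transformation, so it preserves the argmax.
We need to find the index of the maximum logit.
Index 0: -2.4
Index 1: -1.2
Index 2: 1.3
Index 3: 3.0
Maximum logit = 3.0 at index 3

3


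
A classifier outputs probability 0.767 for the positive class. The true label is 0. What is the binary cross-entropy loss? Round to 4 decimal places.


For y=0: Loss = -log(1-p)
= -log(1 - 0.767)
= -log(0.233)
= -(-1.4567)
= 1.4567

1.4567


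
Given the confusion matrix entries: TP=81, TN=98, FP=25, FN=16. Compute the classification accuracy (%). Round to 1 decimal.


Accuracy = (TP + TN) / (TP + TN + FP + FN) * 100
= (81 + 98) / (81 + 98 + 25 + 16)
= 179 / 220
= 0.8136
= 81.4%

81.4


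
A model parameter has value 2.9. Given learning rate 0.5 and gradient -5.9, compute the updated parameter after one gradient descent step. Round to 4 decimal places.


w_new = w_old - lr * gradient
= 2.9 - 0.5 * -5.9
= 2.9 - (-2.95)
= 5.8500

5.8500


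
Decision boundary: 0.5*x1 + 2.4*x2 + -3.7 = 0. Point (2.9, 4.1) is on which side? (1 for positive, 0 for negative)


Compute 0.5 * 2.9 + 2.4 * 4.1 + -3.7
= 1.45 + 9.84 + -3.7
= 7.59
Since 7.59 >= 0, the point is on the positive side.

1


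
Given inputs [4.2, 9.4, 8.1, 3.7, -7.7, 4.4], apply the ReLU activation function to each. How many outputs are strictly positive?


ReLU(x) = max(0, x) for each element:
ReLU(4.2) = 4.2
ReLU(9.4) = 9.4
ReLU(8.1) = 8.1
ReLU(3.7) = 3.7
ReLU(-7.7) = 0
ReLU(4.4) = 4.4
Active neurons (>0): 5

5


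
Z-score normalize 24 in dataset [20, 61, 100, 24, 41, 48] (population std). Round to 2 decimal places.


Mean = (20 + 61 + 100 + 24 + 41 + 48) / 6 = 49.0
Variance = sum((x_i - mean)^2) / n = 712.6667
Std = sqrt(712.6667) = 26.6958
Z = (x - mean) / std
= (24 - 49.0) / 26.6958
= -25.0 / 26.6958
= -0.94

-0.94


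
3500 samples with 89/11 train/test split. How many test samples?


Train samples = 3500 * 89% = 3115
Test samples = 3500 - 3115
= 385

385


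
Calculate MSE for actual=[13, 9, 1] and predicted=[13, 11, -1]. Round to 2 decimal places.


Differences: [0, -2, 2]
Squared errors: [0, 4, 4]
Sum of squared errors = 8
MSE = 8 / 3 = 2.67

2.67


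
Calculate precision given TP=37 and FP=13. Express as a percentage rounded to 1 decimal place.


Precision = TP / (TP + FP) * 100
= 37 / (37 + 13)
= 37 / 50
= 0.74
= 74.0%

74.0
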